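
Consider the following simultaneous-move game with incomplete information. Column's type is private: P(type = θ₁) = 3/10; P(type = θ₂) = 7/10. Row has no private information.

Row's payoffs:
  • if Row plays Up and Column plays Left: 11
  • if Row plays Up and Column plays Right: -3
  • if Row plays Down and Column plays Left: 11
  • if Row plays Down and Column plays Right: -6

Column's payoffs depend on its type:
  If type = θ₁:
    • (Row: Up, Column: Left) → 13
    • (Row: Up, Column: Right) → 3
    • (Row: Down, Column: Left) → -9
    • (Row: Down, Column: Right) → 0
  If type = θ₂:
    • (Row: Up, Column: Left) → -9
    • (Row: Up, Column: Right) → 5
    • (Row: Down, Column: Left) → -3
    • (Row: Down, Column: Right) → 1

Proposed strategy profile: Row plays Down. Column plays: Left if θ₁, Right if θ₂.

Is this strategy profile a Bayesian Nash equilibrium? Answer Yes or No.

Row plays Down: E[Down] = 3/10·(11) + 7/10·(-6) = -9/10; E[Up] = 6/5. Not best-responding. ✗
Column (type θ₁), facing Down: Left gives -9, Right gives 0. Proposed Left is not best — profitable deviation exists. ✗
Column (type θ₂), facing Down: Left gives -3, Right gives 1. Proposed Right is best. ✓

No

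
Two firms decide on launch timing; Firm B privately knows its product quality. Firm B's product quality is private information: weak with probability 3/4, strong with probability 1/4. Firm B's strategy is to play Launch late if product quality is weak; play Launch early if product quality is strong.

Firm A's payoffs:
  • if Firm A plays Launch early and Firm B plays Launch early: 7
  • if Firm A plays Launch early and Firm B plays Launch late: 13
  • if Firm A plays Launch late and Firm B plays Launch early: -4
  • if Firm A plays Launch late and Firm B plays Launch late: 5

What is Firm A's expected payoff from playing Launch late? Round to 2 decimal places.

2.75

Take the expectation over Firm B's product quality, weighting each type's action by its prior probability.
E[Launch late] = 3/4·5 + 1/4·(-4) = 15/4 + (-1) = 11/4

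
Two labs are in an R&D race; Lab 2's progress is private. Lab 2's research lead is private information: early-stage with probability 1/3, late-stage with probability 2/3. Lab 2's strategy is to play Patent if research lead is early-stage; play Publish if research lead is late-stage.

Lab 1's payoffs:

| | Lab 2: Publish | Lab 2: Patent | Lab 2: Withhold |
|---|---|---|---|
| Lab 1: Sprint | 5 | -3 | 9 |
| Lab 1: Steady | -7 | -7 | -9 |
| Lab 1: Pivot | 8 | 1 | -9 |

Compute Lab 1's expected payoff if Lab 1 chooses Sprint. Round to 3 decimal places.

E[Sprint] = 1/3·(-3) + 2/3·5 = (-1) + 10/3 = 7/3

2.333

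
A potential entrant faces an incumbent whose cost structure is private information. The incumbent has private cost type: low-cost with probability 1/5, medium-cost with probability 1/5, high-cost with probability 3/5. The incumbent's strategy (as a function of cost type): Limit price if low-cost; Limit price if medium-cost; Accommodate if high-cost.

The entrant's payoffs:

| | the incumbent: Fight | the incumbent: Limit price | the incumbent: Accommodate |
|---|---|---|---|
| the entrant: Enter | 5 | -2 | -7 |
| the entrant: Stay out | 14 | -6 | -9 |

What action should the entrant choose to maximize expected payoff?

Enter

E[Enter] = 1/5·(-2) + 1/5·(-2) + 3/5·(-7) = -5
E[Stay out] = 1/5·(-6) + 1/5·(-6) + 3/5·(-9) = -39/5
Best response: Enter (-5 is the largest).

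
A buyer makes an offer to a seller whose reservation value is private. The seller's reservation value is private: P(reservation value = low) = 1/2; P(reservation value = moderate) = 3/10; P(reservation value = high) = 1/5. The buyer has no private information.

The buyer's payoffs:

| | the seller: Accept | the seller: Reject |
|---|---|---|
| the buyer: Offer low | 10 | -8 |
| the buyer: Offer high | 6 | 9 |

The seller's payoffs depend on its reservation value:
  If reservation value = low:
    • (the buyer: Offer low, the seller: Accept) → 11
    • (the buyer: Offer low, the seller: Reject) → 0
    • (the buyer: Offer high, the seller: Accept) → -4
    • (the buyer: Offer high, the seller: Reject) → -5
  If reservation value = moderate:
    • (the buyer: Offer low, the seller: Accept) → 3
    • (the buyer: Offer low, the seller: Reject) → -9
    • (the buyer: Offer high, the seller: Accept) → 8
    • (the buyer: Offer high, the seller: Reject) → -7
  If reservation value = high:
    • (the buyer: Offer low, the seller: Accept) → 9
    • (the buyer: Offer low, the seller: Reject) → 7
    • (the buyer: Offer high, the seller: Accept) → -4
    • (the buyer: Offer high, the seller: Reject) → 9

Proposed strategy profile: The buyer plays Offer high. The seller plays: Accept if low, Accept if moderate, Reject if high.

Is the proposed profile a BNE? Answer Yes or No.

Yes

The buyer plays Offer high: E[Offer high] = 1/2·(6) + 3/10·(6) + 1/5·(9) = 33/5; E[Offer low] = 32/5. Best-responding. ✓
The seller (reservation value low), facing Offer high: Accept gives -4, Reject gives -5. Proposed Accept is best. ✓
The seller (reservation value moderate), facing Offer high: Accept gives 8, Reject gives -7. Proposed Accept is best. ✓
The seller (reservation value high), facing Offer high: Accept gives -4, Reject gives 9. Proposed Reject is best. ✓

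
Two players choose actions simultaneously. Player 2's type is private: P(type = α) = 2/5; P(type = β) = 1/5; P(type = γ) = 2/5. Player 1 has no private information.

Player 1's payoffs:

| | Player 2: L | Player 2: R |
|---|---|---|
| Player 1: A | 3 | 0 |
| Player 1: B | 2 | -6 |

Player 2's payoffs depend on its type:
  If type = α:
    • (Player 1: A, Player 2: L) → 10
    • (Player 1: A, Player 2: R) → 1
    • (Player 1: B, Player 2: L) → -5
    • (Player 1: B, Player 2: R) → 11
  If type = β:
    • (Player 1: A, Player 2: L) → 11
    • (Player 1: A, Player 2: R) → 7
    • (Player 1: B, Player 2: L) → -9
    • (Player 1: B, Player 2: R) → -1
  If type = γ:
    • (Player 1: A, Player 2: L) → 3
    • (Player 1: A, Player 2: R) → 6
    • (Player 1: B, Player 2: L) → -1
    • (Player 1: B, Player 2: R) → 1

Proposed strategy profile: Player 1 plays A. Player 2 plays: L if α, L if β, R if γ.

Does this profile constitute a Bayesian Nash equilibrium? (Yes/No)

Player 1 plays A: E[A] = 2/5·(3) + 1/5·(3) + 2/5·(0) = 9/5; E[B] = -6/5. Best-responding. ✓
Player 2 (type α), facing A: L gives 10, R gives 1. Proposed L is best. ✓
Player 2 (type β), facing A: L gives 11, R gives 7. Proposed L is best. ✓
Player 2 (type γ), facing A: L gives 3, R gives 6. Proposed R is best. ✓

Yes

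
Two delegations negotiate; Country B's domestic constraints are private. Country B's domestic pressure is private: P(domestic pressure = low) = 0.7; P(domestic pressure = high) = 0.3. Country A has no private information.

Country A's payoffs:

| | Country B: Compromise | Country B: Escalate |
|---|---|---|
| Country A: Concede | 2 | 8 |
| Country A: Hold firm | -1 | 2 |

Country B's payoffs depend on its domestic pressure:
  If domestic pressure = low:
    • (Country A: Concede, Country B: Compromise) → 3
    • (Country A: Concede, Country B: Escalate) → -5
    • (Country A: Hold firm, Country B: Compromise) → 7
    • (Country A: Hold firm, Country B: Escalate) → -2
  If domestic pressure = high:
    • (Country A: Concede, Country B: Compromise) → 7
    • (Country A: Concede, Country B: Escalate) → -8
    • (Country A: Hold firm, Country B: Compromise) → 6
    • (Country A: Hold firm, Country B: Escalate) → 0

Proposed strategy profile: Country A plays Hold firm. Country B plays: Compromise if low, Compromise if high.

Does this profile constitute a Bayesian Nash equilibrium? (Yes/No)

No

Country A plays Hold firm: E[Hold firm] = 0.7·(-1) + 0.3·(-1) = -1; E[Concede] = 2. Not best-responding. ✗
Country B (domestic pressure low), facing Hold firm: Compromise gives 7, Escalate gives -2. Proposed Compromise is best. ✓
Country B (domestic pressure high), facing Hold firm: Compromise gives 6, Escalate gives 0. Proposed Compromise is best. ✓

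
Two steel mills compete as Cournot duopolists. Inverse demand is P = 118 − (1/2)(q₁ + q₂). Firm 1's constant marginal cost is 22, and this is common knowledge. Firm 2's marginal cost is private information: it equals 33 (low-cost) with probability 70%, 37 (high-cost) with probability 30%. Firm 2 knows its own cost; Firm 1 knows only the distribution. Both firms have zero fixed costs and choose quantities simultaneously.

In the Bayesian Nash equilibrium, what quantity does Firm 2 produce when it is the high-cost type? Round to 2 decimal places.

44.93

Type-c best response for Firm 2: q₂(c) = (118 − c) − q₁/2.
Firm 1 maximizes expected profit; its first-order condition is 118 − q₁ − (1/2)E[q₂] − 22 = 0.
Substituting E[q₂] and solving: E[c₂] = 34.2, so q₁ = (118 − 2·22 + 34.2)/(3/2) = 72.1333.
q₂(high-cost) = (118 − 37 − (1/2)·72.1333) = 44.9333.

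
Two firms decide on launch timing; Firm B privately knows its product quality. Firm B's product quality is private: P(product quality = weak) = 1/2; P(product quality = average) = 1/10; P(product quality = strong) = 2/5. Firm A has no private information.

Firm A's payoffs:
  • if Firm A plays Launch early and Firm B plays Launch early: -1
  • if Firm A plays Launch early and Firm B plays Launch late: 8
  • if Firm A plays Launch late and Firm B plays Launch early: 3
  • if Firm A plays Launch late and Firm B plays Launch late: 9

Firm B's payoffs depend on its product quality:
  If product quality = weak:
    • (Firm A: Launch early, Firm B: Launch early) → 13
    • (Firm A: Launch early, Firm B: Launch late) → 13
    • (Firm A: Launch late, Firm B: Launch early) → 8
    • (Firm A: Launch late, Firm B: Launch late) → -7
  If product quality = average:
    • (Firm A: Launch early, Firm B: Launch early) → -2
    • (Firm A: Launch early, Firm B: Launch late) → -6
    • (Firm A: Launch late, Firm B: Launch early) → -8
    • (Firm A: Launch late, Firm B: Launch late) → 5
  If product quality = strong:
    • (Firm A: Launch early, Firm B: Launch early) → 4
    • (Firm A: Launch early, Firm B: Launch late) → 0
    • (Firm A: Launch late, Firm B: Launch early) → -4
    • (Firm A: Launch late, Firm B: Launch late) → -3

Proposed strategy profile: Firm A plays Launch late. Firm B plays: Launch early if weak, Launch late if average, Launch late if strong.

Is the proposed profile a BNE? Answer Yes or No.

A profile is a BNE iff every type of every player is best-responding given beliefs about the other side.
Firm A plays Launch late: E[Launch late] = 1/2·(3) + 1/10·(9) + 2/5·(9) = 6; E[Launch early] = 7/2. Best-responding. ✓
Firm B (product quality weak), facing Launch late: Launch early gives 8, Launch late gives -7. Proposed Launch early is best. ✓
Firm B (product quality average), facing Launch late: Launch early gives -8, Launch late gives 5. Proposed Launch late is best. ✓
Firm B (product quality strong), facing Launch late: Launch early gives -4, Launch late gives -3. Proposed Launch late is best. ✓

Yes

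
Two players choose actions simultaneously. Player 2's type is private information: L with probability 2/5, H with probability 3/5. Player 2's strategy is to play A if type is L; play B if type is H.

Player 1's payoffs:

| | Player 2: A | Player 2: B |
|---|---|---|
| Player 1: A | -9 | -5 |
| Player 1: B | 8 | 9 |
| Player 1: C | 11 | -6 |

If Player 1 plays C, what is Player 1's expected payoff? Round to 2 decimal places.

E[C] = 2/5·11 + 3/5·(-6) = 22/5 + (-18/5) = 4/5

0.80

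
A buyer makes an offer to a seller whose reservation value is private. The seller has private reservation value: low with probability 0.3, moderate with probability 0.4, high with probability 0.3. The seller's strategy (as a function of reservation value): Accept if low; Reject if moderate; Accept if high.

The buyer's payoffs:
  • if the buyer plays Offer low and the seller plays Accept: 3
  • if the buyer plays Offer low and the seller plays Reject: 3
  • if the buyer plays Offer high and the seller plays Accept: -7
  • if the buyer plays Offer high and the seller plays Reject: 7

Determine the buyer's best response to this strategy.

Compute the buyer's expected payoff for each action, taking the expectation over the seller's type.
E[Offer low] = 0.3·(3) + 0.4·(3) + 0.3·(3) = 3
E[Offer high] = 0.3·(-7) + 0.4·(7) + 0.3·(-7) = -1.4
Best response: Offer low (3 is the largest).

Offer low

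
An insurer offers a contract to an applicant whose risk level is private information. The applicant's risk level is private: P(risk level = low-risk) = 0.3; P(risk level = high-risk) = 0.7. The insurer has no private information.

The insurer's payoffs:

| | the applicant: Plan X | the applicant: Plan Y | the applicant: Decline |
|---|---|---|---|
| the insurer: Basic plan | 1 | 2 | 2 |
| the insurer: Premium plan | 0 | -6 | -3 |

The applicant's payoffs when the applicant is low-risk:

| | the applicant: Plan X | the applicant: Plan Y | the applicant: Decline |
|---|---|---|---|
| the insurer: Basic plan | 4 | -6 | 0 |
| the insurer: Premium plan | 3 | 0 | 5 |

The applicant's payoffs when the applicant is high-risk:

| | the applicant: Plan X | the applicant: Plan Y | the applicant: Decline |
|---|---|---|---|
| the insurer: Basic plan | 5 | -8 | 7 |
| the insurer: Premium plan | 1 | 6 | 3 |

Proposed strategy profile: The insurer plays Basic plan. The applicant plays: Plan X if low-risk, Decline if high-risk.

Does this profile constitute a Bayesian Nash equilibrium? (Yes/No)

Yes

The insurer plays Basic plan: E[Basic plan] = 0.3·(1) + 0.7·(2) = 1.7; E[Premium plan] = -2.1. Best-responding. ✓
The applicant (risk level low-risk), facing Basic plan: Plan X gives 4, Plan Y gives -6, Decline gives 0. Proposed Plan X is best. ✓
The applicant (risk level high-risk), facing Basic plan: Plan X gives 5, Plan Y gives -8, Decline gives 7. Proposed Decline is best. ✓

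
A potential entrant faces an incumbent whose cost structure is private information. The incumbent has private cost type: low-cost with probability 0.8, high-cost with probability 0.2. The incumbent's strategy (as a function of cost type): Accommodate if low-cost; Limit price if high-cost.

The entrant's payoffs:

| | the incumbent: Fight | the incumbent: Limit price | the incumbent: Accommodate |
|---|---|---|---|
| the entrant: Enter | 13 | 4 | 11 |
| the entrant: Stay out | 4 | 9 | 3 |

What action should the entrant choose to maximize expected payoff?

Compute the entrant's expected payoff for each action, taking the expectation over the incumbent's type.
E[Enter] = 0.8·(11) + 0.2·(4) = 9.6
E[Stay out] = 0.8·(3) + 0.2·(9) = 4.2
Best response: Enter (9.6 is the largest).

Enter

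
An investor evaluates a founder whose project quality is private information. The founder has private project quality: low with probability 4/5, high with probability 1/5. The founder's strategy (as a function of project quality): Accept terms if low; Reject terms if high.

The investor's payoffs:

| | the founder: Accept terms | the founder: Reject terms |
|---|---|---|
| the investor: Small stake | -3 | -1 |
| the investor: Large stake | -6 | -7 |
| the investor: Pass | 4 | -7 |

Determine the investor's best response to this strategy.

Pass

Compute the investor's expected payoff for each action, taking the expectation over the founder's type.
E[Small stake] = 4/5·(-3) + 1/5·(-1) = -13/5
E[Large stake] = 4/5·(-6) + 1/5·(-7) = -31/5
E[Pass] = 4/5·(4) + 1/5·(-7) = 9/5
Best response: Pass (9/5 is the largest).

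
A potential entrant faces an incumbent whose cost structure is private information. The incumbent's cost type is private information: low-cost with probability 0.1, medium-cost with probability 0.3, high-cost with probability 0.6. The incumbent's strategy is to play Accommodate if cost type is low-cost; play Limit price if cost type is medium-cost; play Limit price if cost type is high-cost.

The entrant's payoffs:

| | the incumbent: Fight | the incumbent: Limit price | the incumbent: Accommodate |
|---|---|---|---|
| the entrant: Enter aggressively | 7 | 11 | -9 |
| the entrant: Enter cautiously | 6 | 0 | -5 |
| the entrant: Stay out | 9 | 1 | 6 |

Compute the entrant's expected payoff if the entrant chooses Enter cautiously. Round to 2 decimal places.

-0.50

E[Enter cautiously] = 0.1·(-5) + 0.3·0 + 0.6·0 = (-0.5) + 0 + 0 = -0.5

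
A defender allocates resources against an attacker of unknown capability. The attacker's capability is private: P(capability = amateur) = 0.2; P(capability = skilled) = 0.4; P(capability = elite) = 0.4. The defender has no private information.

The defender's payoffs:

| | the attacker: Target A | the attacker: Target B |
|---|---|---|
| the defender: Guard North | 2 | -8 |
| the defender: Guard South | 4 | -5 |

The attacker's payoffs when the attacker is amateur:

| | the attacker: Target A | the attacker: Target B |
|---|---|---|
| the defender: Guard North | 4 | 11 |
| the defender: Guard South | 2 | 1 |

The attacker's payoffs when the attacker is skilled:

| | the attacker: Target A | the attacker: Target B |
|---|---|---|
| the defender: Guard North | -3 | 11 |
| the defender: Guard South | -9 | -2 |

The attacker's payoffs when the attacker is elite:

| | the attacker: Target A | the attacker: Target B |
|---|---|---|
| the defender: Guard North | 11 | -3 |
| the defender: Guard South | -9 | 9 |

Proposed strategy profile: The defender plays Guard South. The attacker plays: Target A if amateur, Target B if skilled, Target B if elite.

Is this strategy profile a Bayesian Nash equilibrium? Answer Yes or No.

Yes

The defender plays Guard South: E[Guard South] = 0.2·(4) + 0.4·(-5) + 0.4·(-5) = -3.2; E[Guard North] = -6. Best-responding. ✓
The attacker (capability amateur), facing Guard South: Target A gives 2, Target B gives 1. Proposed Target A is best. ✓
The attacker (capability skilled), facing Guard South: Target A gives -9, Target B gives -2. Proposed Target B is best. ✓
The attacker (capability elite), facing Guard South: Target A gives -9, Target B gives 9. Proposed Target B is best. ✓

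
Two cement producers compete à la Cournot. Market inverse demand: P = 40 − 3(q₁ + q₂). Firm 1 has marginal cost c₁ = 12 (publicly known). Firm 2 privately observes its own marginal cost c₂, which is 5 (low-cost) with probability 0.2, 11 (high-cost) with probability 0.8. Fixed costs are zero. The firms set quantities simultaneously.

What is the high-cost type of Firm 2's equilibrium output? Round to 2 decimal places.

3.40

Firm 2 with cost c maximizes (40 − 3(q₁+q₂) − c)·q₂, giving q₂(c) = (40 − c − 3q₁)/6.
E[c₂] = 0.2·5 + 0.8·11 = 9.8
Firm 1's FOC against E[q₂] yields q₁ = (40 − 2·12 + E[c₂])/9 = (40 − 24 + 9.8)/9 = 2.86667.
q₂(high-cost) = (40 − 11 − 3·2.86667)/6 = 3.4.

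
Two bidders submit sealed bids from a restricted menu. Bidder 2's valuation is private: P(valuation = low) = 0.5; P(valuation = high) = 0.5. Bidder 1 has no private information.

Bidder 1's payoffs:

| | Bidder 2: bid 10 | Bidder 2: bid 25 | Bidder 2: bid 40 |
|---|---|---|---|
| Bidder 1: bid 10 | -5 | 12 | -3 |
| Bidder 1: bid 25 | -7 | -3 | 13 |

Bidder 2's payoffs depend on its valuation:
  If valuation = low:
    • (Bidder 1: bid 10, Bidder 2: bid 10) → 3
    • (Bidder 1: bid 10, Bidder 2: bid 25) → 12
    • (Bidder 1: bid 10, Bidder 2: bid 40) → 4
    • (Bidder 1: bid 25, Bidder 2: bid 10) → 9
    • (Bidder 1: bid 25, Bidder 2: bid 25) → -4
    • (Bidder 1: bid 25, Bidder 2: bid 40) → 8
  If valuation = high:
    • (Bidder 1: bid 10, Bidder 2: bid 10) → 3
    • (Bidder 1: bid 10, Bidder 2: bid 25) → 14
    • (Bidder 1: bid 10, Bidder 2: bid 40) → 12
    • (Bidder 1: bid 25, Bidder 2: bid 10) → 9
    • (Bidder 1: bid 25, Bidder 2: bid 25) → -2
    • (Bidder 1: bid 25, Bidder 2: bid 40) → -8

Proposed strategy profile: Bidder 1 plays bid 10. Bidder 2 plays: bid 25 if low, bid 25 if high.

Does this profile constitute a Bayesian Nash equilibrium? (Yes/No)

Bidder 1 plays bid 10: E[bid 10] = 0.5·(12) + 0.5·(12) = 12; E[bid 25] = -3. Best-responding. ✓
Bidder 2 (valuation low), facing bid 10: bid 10 gives 3, bid 25 gives 12, bid 40 gives 4. Proposed bid 25 is best. ✓
Bidder 2 (valuation high), facing bid 10: bid 10 gives 3, bid 25 gives 14, bid 40 gives 12. Proposed bid 25 is best. ✓

Yes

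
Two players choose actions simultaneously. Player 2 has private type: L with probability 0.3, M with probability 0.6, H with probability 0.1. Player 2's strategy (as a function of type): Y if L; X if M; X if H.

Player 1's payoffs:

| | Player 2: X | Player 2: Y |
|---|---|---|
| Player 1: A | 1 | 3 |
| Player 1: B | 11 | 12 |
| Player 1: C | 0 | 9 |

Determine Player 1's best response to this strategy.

B

Compute Player 1's expected payoff for each action, taking the expectation over Player 2's type.
E[A] = 0.3·(3) + 0.6·(1) + 0.1·(1) = 1.6
E[B] = 0.3·(12) + 0.6·(11) + 0.1·(11) = 11.3
E[C] = 0.3·(9) + 0.6·(0) + 0.1·(0) = 2.7
Best response: B (11.3 is the largest).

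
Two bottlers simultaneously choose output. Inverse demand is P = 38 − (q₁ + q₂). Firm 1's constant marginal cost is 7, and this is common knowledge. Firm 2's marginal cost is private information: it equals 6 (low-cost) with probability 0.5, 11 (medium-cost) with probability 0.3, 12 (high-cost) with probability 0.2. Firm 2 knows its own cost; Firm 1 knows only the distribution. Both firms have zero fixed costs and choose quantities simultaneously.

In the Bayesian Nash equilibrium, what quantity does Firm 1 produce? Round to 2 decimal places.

Firm 2 with cost c maximizes (38 − (q₁+q₂) − c)·q₂, giving q₂(c) = (38 − c − q₁)/2.
E[c₂] = 0.5·6 + 0.3·11 + 0.2·12 = 8.7
Firm 1's FOC against E[q₂] yields q₁ = (38 − 2·7 + E[c₂])/3 = (38 − 14 + 8.7)/3 = 10.9.

10.90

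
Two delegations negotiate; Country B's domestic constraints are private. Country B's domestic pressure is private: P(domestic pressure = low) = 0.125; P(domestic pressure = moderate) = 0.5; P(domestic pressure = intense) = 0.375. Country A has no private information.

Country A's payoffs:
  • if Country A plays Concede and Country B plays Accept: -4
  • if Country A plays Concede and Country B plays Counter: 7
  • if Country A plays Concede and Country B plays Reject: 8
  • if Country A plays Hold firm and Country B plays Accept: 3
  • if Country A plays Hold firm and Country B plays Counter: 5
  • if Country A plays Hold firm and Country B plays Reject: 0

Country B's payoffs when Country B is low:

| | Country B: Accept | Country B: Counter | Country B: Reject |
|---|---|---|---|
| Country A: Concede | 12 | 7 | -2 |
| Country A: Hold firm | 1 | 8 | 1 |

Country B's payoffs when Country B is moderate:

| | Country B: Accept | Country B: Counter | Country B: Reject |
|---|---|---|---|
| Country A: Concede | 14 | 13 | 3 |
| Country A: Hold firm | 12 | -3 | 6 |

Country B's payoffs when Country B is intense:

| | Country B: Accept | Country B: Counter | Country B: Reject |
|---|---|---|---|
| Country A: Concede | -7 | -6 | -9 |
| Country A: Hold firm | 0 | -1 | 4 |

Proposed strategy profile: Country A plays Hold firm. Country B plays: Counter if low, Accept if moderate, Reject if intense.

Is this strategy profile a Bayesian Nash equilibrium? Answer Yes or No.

A profile is a BNE iff every type of every player is best-responding given beliefs about the other side.
Country A plays Hold firm: E[Hold firm] = 0.125·(5) + 0.5·(3) + 0.375·(0) = 2.125; E[Concede] = 1.875. Best-responding. ✓
Country B (domestic pressure low), facing Hold firm: Accept gives 1, Counter gives 8, Reject gives 1. Proposed Counter is best. ✓
Country B (domestic pressure moderate), facing Hold firm: Accept gives 12, Counter gives -3, Reject gives 6. Proposed Accept is best. ✓
Country B (domestic pressure intense), facing Hold firm: Accept gives 0, Counter gives -1, Reject gives 4. Proposed Reject is best. ✓

Yes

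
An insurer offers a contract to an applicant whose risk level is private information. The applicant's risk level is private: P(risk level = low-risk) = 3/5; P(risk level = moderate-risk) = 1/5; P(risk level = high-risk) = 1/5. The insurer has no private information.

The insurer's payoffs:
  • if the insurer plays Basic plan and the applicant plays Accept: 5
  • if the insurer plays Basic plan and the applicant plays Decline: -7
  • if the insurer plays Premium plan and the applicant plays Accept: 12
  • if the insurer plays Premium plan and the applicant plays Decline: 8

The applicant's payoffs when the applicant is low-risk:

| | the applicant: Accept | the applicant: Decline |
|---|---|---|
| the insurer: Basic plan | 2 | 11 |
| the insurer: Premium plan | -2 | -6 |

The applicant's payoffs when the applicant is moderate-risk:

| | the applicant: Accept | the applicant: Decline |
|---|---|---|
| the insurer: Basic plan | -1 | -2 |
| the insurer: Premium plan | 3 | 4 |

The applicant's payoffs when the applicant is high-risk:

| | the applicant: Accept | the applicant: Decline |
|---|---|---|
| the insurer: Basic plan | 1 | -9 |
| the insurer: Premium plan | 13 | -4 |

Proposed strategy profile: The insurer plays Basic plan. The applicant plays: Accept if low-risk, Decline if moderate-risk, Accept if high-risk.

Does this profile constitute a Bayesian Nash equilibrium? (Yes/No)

No

A profile is a BNE iff every type of every player is best-responding given beliefs about the other side.
The insurer plays Basic plan: E[Basic plan] = 3/5·(5) + 1/5·(-7) + 1/5·(5) = 13/5; E[Premium plan] = 56/5. Not best-responding. ✗
The applicant (risk level low-risk), facing Basic plan: Accept gives 2, Decline gives 11. Proposed Accept is not best — profitable deviation exists. ✗
The applicant (risk level moderate-risk), facing Basic plan: Accept gives -1, Decline gives -2. Proposed Decline is not best — profitable deviation exists. ✗
The applicant (risk level high-risk), facing Basic plan: Accept gives 1, Decline gives -9. Proposed Accept is best. ✓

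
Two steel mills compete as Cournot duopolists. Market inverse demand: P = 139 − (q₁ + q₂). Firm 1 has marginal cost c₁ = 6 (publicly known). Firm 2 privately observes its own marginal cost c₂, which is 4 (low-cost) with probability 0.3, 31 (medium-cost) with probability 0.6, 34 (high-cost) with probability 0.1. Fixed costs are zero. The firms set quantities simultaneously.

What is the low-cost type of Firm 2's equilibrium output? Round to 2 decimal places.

42.47

Each type of Firm 2 best-responds to q₁; Firm 1 best-responds to the expected q₂ over Firm 2's types.
Firm 2 with cost c maximizes (139 − (q₁+q₂) − c)·q₂, giving q₂(c) = (139 − c − q₁)/2.
E[c₂] = 0.3·4 + 0.6·31 + 0.1·34 = 23.2
Firm 1's FOC against E[q₂] yields q₁ = (139 − 2·6 + E[c₂])/3 = (139 − 12 + 23.2)/3 = 50.0667.
q₂(low-cost) = (139 − 4 − 50.0667)/2 = 42.4667.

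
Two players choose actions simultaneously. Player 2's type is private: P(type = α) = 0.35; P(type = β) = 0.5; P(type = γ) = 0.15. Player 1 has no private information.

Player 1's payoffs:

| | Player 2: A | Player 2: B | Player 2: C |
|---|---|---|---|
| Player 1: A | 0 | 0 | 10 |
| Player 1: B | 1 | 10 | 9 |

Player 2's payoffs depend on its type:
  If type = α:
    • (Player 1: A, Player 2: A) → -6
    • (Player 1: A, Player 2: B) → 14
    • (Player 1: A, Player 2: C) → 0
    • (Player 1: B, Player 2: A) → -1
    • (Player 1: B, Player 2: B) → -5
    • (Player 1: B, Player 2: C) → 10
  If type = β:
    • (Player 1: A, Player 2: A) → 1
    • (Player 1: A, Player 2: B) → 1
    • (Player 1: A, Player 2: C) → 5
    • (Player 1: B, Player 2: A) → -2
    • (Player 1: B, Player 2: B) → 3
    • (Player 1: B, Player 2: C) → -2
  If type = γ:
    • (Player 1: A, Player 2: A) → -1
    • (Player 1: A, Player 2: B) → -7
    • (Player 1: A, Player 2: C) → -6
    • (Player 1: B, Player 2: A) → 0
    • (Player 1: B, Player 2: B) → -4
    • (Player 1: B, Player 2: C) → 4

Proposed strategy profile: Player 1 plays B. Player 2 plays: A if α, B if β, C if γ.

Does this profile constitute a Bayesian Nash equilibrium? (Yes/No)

No

A profile is a BNE iff every type of every player is best-responding given beliefs about the other side.
Player 1 plays B: E[B] = 0.35·(1) + 0.5·(10) + 0.15·(9) = 6.7; E[A] = 1.5. Best-responding. ✓
Player 2 (type α), facing B: A gives -1, B gives -5, C gives 10. Proposed A is not best — profitable deviation exists. ✗
Player 2 (type β), facing B: A gives -2, B gives 3, C gives -2. Proposed B is best. ✓
Player 2 (type γ), facing B: A gives 0, B gives -4, C gives 4. Proposed C is best. ✓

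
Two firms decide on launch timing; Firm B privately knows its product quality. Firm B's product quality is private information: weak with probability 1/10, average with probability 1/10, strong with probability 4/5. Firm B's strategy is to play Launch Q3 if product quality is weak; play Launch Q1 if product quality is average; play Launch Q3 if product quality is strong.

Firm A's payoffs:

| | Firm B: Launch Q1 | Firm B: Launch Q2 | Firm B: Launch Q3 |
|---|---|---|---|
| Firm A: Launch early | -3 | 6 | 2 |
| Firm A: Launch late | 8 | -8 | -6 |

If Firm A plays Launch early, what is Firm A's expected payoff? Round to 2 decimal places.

1.50

Take the expectation over Firm B's product quality, weighting each type's action by its prior probability.
E[Launch early] = 1/10·2 + 1/10·(-3) + 4/5·2 = 1/5 + (-3/10) + 8/5 = 3/2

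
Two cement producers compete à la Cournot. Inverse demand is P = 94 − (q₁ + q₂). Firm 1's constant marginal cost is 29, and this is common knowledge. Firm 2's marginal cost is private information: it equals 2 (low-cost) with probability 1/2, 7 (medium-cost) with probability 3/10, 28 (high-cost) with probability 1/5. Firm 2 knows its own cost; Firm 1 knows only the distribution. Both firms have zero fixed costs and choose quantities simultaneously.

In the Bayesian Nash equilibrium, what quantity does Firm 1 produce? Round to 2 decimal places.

14.90

Type-c best response for Firm 2: q₂(c) = (94 − c)/2 − q₁/2.
Firm 1 maximizes expected profit; its first-order condition is 94 − 2q₁ − E[q₂] − 29 = 0.
Substituting E[q₂] and solving: E[c₂] = 8.7, so q₁ = (94 − 2·29 + 8.7)/3 = 14.9.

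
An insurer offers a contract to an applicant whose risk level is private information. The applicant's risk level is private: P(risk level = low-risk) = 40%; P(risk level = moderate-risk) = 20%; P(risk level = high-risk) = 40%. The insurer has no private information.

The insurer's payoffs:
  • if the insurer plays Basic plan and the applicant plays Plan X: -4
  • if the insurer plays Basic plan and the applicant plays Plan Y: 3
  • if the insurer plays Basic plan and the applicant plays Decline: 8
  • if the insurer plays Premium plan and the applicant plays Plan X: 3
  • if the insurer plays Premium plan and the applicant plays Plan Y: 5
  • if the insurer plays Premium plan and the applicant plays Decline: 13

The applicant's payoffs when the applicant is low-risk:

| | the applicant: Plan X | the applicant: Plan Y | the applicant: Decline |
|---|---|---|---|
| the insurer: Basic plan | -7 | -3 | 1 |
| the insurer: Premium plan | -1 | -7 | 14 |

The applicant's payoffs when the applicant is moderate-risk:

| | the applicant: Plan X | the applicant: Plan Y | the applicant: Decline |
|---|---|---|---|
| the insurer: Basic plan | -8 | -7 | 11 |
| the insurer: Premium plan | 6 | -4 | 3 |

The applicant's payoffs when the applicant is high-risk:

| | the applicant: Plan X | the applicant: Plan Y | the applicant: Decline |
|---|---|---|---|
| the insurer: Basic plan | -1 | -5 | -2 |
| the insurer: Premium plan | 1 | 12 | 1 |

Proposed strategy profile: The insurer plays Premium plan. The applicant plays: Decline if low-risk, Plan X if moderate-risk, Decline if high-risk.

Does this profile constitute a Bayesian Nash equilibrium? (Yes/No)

The insurer plays Premium plan: E[Premium plan] = 0.4·(13) + 0.2·(3) + 0.4·(13) = 11; E[Basic plan] = 5.6. Best-responding. ✓
The applicant (risk level low-risk), facing Premium plan: Plan X gives -1, Plan Y gives -7, Decline gives 14. Proposed Decline is best. ✓
The applicant (risk level moderate-risk), facing Premium plan: Plan X gives 6, Plan Y gives -4, Decline gives 3. Proposed Plan X is best. ✓
The applicant (risk level high-risk), facing Premium plan: Plan X gives 1, Plan Y gives 12, Decline gives 1. Proposed Decline is not best — profitable deviation exists. ✗

No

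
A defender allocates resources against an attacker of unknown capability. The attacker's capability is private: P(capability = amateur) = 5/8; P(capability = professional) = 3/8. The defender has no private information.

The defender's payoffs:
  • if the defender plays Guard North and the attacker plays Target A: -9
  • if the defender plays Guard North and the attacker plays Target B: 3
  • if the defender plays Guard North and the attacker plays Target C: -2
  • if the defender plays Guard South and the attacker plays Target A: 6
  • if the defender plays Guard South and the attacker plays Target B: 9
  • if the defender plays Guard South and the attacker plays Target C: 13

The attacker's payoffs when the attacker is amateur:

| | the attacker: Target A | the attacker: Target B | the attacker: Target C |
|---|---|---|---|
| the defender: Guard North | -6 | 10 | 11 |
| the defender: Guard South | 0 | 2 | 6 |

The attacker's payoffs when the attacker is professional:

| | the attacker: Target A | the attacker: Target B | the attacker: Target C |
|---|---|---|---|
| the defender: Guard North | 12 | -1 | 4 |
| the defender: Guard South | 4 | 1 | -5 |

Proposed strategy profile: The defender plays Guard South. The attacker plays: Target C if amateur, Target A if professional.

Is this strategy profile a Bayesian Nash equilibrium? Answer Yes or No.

Yes

A profile is a BNE iff every type of every player is best-responding given beliefs about the other side.
The defender plays Guard South: E[Guard South] = 5/8·(13) + 3/8·(6) = 83/8; E[Guard North] = -37/8. Best-responding. ✓
The attacker (capability amateur), facing Guard South: Target A gives 0, Target B gives 2, Target C gives 6. Proposed Target C is best. ✓
The attacker (capability professional), facing Guard South: Target A gives 4, Target B gives 1, Target C gives -5. Proposed Target A is best. ✓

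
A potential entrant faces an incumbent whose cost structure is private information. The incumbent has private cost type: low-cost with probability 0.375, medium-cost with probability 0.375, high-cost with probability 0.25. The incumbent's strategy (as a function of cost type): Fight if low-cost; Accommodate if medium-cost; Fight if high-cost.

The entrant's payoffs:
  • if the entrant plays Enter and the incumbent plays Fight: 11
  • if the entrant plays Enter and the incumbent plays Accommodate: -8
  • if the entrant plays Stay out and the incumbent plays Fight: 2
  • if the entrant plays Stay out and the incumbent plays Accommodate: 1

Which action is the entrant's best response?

Enter

E[Enter] = 0.375·(11) + 0.375·(-8) + 0.25·(11) = 3.875
E[Stay out] = 0.375·(2) + 0.375·(1) + 0.25·(2) = 1.625
Best response: Enter (3.875 is the largest).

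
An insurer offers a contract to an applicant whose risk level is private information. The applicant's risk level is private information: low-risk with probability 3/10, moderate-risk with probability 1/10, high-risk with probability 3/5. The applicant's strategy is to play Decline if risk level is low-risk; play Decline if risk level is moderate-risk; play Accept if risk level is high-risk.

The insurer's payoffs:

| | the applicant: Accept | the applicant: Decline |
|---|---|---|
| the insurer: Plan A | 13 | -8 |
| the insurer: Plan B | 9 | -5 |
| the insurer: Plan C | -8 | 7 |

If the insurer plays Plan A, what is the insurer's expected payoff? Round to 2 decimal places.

E[Plan A] = 3/10·(-8) + 1/10·(-8) + 3/5·13 = (-12/5) + (-4/5) + 39/5 = 23/5

4.60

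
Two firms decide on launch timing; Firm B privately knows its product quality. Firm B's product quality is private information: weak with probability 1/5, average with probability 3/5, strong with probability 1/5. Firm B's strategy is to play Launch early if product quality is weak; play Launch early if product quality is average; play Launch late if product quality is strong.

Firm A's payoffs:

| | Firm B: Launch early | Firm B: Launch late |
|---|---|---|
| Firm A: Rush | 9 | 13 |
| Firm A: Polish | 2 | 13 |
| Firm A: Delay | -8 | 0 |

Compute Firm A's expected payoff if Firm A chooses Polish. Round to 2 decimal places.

4.20

Take the expectation over Firm B's product quality, weighting each type's action by its prior probability.
E[Polish] = 1/5·2 + 3/5·2 + 1/5·13 = 2/5 + 6/5 + 13/5 = 21/5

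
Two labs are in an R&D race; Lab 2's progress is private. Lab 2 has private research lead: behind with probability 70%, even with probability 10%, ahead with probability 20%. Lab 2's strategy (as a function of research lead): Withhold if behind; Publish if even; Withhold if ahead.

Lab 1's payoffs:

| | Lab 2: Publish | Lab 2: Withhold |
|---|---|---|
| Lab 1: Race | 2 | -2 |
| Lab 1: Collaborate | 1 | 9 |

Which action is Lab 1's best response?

Collaborate

E[Race] = 0.7·(-2) + 0.1·(2) + 0.2·(-2) = -1.6
E[Collaborate] = 0.7·(9) + 0.1·(1) + 0.2·(9) = 8.2
Best response: Collaborate (8.2 is the largest).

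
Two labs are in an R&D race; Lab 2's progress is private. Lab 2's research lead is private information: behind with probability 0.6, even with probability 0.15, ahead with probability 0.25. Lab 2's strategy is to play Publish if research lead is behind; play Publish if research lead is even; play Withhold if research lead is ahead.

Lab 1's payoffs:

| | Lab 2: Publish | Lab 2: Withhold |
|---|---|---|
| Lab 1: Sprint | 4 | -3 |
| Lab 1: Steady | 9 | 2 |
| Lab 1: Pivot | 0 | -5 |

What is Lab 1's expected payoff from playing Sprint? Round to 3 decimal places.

Take the expectation over Lab 2's research lead, weighting each type's action by its prior probability.
E[Sprint] = 0.6·4 + 0.15·4 + 0.25·(-3) = 2.4 + 0.6 + (-0.75) = 2.25

2.250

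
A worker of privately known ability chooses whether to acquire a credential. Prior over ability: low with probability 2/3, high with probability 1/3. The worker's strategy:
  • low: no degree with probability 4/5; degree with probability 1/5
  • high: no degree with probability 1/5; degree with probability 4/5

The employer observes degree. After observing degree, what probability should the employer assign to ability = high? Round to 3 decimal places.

0.667

P(degree) = (2/3)·(1/5) + (1/3)·(4/5) = 2/5
P(high | degree) = ((1/3)·(4/5)) / (2/5) = (4/15) / (2/5) = 2/3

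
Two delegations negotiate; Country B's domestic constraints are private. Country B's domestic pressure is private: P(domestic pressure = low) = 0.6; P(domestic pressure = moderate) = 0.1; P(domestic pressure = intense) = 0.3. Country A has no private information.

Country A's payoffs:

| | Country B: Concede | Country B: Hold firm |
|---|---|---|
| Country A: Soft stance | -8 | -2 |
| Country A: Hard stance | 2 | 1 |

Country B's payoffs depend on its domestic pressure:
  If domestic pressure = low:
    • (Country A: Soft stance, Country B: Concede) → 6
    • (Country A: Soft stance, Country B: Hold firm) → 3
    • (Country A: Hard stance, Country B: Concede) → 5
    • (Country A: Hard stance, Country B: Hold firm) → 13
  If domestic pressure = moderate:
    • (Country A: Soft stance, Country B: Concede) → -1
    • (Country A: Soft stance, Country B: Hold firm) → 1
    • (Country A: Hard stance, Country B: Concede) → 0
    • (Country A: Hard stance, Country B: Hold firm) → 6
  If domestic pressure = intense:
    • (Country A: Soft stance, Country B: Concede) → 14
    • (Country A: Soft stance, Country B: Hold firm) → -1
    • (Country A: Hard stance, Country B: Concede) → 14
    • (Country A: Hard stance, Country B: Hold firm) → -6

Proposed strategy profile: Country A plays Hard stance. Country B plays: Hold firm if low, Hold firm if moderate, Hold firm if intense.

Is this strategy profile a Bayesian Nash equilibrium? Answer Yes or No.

No

A profile is a BNE iff every type of every player is best-responding given beliefs about the other side.
Country A plays Hard stance: E[Hard stance] = 0.6·(1) + 0.1·(1) + 0.3·(1) = 1; E[Soft stance] = -2. Best-responding. ✓
Country B (domestic pressure low), facing Hard stance: Concede gives 5, Hold firm gives 13. Proposed Hold firm is best. ✓
Country B (domestic pressure moderate), facing Hard stance: Concede gives 0, Hold firm gives 6. Proposed Hold firm is best. ✓
Country B (domestic pressure intense), facing Hard stance: Concede gives 14, Hold firm gives -6. Proposed Hold firm is not best — profitable deviation exists. ✗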